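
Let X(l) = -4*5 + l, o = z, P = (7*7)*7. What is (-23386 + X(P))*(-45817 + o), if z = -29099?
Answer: 1727787708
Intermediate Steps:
P = 343 (P = 49*7 = 343)
o = -29099
X(l) = -20 + l
(-23386 + X(P))*(-45817 + o) = (-23386 + (-20 + 343))*(-45817 - 29099) = (-23386 + 323)*(-74916) = -23063*(-74916) = 1727787708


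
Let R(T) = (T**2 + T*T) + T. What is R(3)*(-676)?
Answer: -14196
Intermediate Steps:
R(T) = T + 2*T**2 (R(T) = (T**2 + T**2) + T = 2*T**2 + T = T + 2*T**2)
R(3)*(-676) = (3*(1 + 2*3))*(-676) = (3*(1 + 6))*(-676) = (3*7)*(-676) = 21*(-676) = -14196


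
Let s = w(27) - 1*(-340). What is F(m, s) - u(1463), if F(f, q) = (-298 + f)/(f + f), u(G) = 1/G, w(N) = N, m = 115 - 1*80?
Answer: -54977/14630 ≈ -3.7578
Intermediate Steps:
m = 35 (m = 115 - 80 = 35)
s = 367 (s = 27 - 1*(-340) = 27 + 340 = 367)
F(f, q) = (-298 + f)/(2*f) (F(f, q) = (-298 + f)/((2*f)) = (-298 + f)*(1/(2*f)) = (-298 + f)/(2*f))
F(m, s) - u(1463) = (1/2)*(-298 + 35)/35 - 1/1463 = (1/2)*(1/35)*(-263) - 1*1/1463 = -263/70 - 1/1463 = -54977/14630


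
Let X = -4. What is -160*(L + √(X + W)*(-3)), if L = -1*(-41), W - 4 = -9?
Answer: -6560 + 1440*I ≈ -6560.0 + 1440.0*I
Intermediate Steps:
W = -5 (W = 4 - 9 = -5)
L = 41
-160*(L + √(X + W)*(-3)) = -160*(41 + √(-4 - 5)*(-3)) = -160*(41 + √(-9)*(-3)) = -160*(41 + (3*I)*(-3)) = -160*(41 - 9*I) = -6560 + 1440*I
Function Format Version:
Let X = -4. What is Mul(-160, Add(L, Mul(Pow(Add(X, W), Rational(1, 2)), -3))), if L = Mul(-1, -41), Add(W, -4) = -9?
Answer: Add(-6560, Mul(1440, I)) ≈ Add(-6560.0, Mul(1440.0, I))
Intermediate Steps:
W = -5 (W = Add(4, -9) = -5)
L = 41
Mul(-160, Add(L, Mul(Pow(Add(X, W), Rational(1, 2)), -3))) = Mul(-160, Add(41, Mul(Pow(Add(-4, -5), Rational(1, 2)), -3))) = Mul(-160, Add(41, Mul(Pow(-9, Rational(1, 2)), -3))) = Mul(-160, Add(41, Mul(Mul(3, I), -3))) = Mul(-160, Add(41, Mul(-9, I))) = Add(-6560, Mul(1440, I))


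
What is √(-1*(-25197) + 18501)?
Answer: √43698 ≈ 209.04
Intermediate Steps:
√(-1*(-25197) + 18501) = √(25197 + 18501) = √43698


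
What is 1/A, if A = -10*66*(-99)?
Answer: 1/65340 ≈ 1.5305e-5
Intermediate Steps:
A = 65340 (A = -660*(-99) = 65340)
1/A = 1/65340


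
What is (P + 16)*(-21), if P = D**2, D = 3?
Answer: -525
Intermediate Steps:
P = 9 (P = 3**2 = 9)
(P + 16)*(-21) = (9 + 16)*(-21) = 25*(-21) = -525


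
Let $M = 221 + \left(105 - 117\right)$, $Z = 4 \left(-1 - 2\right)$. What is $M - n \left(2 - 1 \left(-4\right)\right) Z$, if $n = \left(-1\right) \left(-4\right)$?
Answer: $497$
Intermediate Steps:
$Z = -12$ ($Z = 4 \left(-3\right) = -12$)
$n = 4$
$M = 209$ ($M = 221 - 12 = 209$)
$M - n \left(2 - 1 \left(-4\right)\right) Z = 209 - 4 \left(2 - 1 \left(-4\right)\right) \left(-12\right) = 209 - 4 \left(2 - -4\right) \left(-12\right) = 209 - 4 \left(2 + 4\right) \left(-12\right) = 209 - 4 \cdot 6 \left(-12\right) = 209 - 24 \left(-12\right) = 209 - -288 = 209 + 288 = 497$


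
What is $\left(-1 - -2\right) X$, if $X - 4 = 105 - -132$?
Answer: $241$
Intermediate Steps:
$X = 241$ ($X = 4 + \left(105 - -132\right) = 4 + \left(105 + 132\right) = 4 + 237 = 241$)
$\left(-1 - -2\right) X = \left(-1 - -2\right) 241 = \left(-1 + 2\right) 241 = 1 \cdot 241 = 241$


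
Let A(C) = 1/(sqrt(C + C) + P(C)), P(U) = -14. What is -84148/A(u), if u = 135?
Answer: 1178072 - 252444*sqrt(30) ≈ -2.0462e+5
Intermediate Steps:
A(C) = 1/(-14 + sqrt(2)*sqrt(C)) (A(C) = 1/(sqrt(C + C) - 14) = 1/(sqrt(2*C) - 14) = 1/(sqrt(2)*sqrt(C) - 14) = 1/(-14 + sqrt(2)*sqrt(C)))
-84148/A(u) = -(-1178072 + 252444*sqrt(30)) = -84148*(-14 + 3*sqrt(30)) = 1178072 - 252444*sqrt(30)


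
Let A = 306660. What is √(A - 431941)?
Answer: I*√125281 ≈ 353.95*I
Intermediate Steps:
√(A - 431941) = √(306660 - 431941) = √(-125281) = I*√125281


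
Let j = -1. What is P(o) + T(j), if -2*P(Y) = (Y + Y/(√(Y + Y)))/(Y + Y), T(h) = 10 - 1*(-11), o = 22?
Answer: 83/4 - √11/88 ≈ 20.712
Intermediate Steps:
T(h) = 21 (T(h) = 10 + 11 = 21)
P(Y) = -(Y + √2*√Y/2)/(4*Y) (P(Y) = -(Y + Y/(√(Y + Y)))/(2*(Y + Y)) = -(Y + Y/(√(2*Y)))/(2*(2*Y)) = -(Y + Y/((√2*√Y)))*1/(2*Y)/2 = -(Y + Y*(√2/(2*√Y)))*1/(2*Y)/2 = -(Y + √2*√Y/2)*1/(2*Y)/2 = -(Y + √2*√Y/2)/(4*Y))
P(o) + T(j) = (-¼ - √2/(8*√22)) + 21 = (-¼ - √2*√22/22/8) + 21 = (-¼ - √11/88) + 21 = 83/4 - √11/88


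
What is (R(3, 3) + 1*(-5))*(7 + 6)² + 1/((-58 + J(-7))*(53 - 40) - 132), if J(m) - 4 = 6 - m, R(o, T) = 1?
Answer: -449541/665 ≈ -676.00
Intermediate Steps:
J(m) = 10 - m (J(m) = 4 + (6 - m) = 10 - m)
(R(3, 3) + 1*(-5))*(7 + 6)² + 1/((-58 + J(-7))*(53 - 40) - 132) = (1 + 1*(-5))*(7 + 6)² + 1/((-58 + (10 - 1*(-7)))*(53 - 40) - 132) = (1 - 5)*13² + 1/((-58 + (10 + 7))*13 - 132) = -4*169 + 1/((-58 + 17)*13 - 132) = -676 + 1/(-41*13 - 132) = -676 + 1/(-533 - 132) = -676 + 1/(-665) = -676 - 1/665 = -449541/665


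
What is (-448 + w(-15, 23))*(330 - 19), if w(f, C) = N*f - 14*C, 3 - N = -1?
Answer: -258130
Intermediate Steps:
N = 4 (N = 3 - 1*(-1) = 3 + 1 = 4)
w(f, C) = -14*C + 4*f (w(f, C) = 4*f - 14*C = -14*C + 4*f)
(-448 + w(-15, 23))*(330 - 19) = (-448 + (-14*23 + 4*(-15)))*(330 - 19) = (-448 + (-322 - 60))*311 = (-448 - 382)*311 = -830*311 = -258130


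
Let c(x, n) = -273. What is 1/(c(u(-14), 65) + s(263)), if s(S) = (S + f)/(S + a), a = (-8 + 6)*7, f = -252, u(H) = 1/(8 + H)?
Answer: -249/67966 ≈ -0.0036636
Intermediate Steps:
a = -14 (a = -2*7 = -14)
s(S) = (-252 + S)/(-14 + S) (s(S) = (S - 252)/(S - 14) = (-252 + S)/(-14 + S))
1/(c(u(-14), 65) + s(263)) = 1/(-273 + (-252 + 263)/(-14 + 263)) = 1/(-273 + 11/249) = 1/(-67966/249) = -249/67966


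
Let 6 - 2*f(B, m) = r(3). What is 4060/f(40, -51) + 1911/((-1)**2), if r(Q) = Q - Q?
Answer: 9793/3 ≈ 3264.3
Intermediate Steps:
r(Q) = 0
f(B, m) = 3 (f(B, m) = 3 - 1/2*0 = 3 + 0 = 3)
4060/f(40, -51) + 1911/((-1)**2) = 4060/3 + 1911/((-1)**2) = 4060*(1/3) + 1911/1 = 4060/3 + 1911*1 = 4060/3 + 1911 = 9793/3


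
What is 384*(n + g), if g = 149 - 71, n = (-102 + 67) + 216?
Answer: 99456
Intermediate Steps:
n = 181 (n = -35 + 216 = 181)
g = 78
384*(n + g) = 384*(181 + 78) = 384*259 = 99456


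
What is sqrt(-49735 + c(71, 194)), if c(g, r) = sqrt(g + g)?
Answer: sqrt(-49735 + sqrt(142)) ≈ 222.99*I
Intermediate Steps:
c(g, r) = sqrt(2)*sqrt(g) (c(g, r) = sqrt(2*g) = sqrt(2)*sqrt(g))
sqrt(-49735 + c(71, 194)) = sqrt(-49735 + sqrt(2)*sqrt(71)) = sqrt(-49735 + sqrt(142))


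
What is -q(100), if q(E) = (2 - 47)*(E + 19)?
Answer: 5355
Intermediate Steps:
q(E) = -855 - 45*E (q(E) = -45*(19 + E) = -855 - 45*E)
-q(100) = -(-855 - 45*100) = -(-855 - 4500) = -1*(-5355) = 5355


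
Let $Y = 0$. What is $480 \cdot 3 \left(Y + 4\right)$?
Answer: $5760$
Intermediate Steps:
$480 \cdot 3 \left(Y + 4\right) = 480 \cdot 3 \left(0 + 4\right) = 480 \cdot 3 \cdot 4 = 480 \cdot 12 = 5760$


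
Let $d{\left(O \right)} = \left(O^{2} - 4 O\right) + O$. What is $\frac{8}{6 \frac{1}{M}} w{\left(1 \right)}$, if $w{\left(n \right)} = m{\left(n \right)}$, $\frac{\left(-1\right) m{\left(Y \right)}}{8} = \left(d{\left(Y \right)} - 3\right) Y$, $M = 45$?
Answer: $2400$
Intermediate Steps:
$d{\left(O \right)} = O^{2} - 3 O$
$m{\left(Y \right)} = - 8 Y \left(-3 + Y \left(-3 + Y\right)\right)$ ($m{\left(Y \right)} = - 8 \left(Y \left(-3 + Y\right) - 3\right) Y = - 8 \left(-3 + Y \left(-3 + Y\right)\right) Y = - 8 Y \left(-3 + Y \left(-3 + Y\right)\right)$)
$w{\left(n \right)} = - 8 n \left(-3 + n \left(-3 + n\right)\right)$
$\frac{8}{6 \frac{1}{M}} w{\left(1 \right)} = \frac{8}{6 \cdot \frac{1}{45}} \left(\left(-8\right) 1 \left(-3 + 1 \left(-3 + 1\right)\right)\right) = \frac{8}{6 \cdot \frac{1}{45}} \left(\left(-8\right) 1 \left(-3 + 1 \left(-2\right)\right)\right) = \frac{8}{\frac{2}{15}} \left(\left(-8\right) 1 \left(-3 - 2\right)\right) = 8 \cdot \frac{15}{2} \left(\left(-8\right) 1 \left(-5\right)\right) = 60 \cdot 40 = 2400$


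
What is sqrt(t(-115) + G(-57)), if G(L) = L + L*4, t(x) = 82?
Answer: I*sqrt(203) ≈ 14.248*I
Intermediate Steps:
G(L) = 5*L (G(L) = L + 4*L = 5*L)
sqrt(t(-115) + G(-57)) = sqrt(82 + 5*(-57)) = sqrt(82 - 285) = sqrt(-203) = I*sqrt(203)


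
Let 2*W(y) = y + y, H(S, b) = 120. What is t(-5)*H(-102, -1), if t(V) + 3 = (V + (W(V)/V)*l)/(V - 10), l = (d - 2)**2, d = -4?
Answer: -608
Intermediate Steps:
W(y) = y (W(y) = (y + y)/2 = (2*y)/2 = y)
l = 36 (l = (-4 - 2)**2 = (-6)**2 = 36)
t(V) = -3 + (36 + V)/(-10 + V) (t(V) = -3 + (V + (V/V)*36)/(V - 10) = -3 + (V + 1*36)/(-10 + V) = -3 + (V + 36)/(-10 + V) = -3 + (36 + V)/(-10 + V))
t(-5)*H(-102, -1) = (2*(33 - 1*(-5))/(-10 - 5))*120 = (2*(33 + 5)/(-15))*120 = (2*(-1/15)*38)*120 = -76/15*120 = -608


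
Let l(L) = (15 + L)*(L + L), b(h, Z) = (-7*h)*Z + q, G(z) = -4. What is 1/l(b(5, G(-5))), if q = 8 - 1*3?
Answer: 1/46400 ≈ 2.1552e-5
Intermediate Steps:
q = 5 (q = 8 - 3 = 5)
b(h, Z) = 5 - 7*Z*h (b(h, Z) = (-7*h)*Z + 5 = -7*Z*h + 5 = 5 - 7*Z*h)
l(L) = 2*L*(15 + L) (l(L) = (15 + L)*(2*L) = 2*L*(15 + L))
1/l(b(5, G(-5))) = 1/(2*(5 - 7*(-4)*5)*(15 + (5 - 7*(-4)*5))) = 1/(2*(5 + 140)*(15 + (5 + 140))) = 1/(2*145*(15 + 145)) = 1/(2*145*160) = 1/46400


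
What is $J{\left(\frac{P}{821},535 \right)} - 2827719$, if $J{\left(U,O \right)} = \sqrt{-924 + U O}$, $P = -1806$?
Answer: $-2827719 + \frac{351 i \sqrt{11494}}{821} \approx -2.8277 \cdot 10^{6} + 45.835 i$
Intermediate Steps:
$J{\left(U,O \right)} = \sqrt{-924 + O U}$
$J{\left(\frac{P}{821},535 \right)} - 2827719 = \sqrt{-924 + 535 \left(- \frac{1806}{821}\right)} - 2827719 = \sqrt{-924 - \frac{966210}{821}} - 2827719 = \sqrt{- \frac{1724814}{821}} - 2827719 = \frac{351 i \sqrt{11494}}{821} - 2827719 = -2827719 + \frac{351 i \sqrt{11494}}{821}$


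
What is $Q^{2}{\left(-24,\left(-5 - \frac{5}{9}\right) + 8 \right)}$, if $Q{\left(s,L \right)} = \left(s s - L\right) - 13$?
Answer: $\frac{25452025}{81} \approx 3.1422 \cdot 10^{5}$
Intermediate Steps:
$Q{\left(s,L \right)} = -13 + s^{2} - L$ ($Q{\left(s,L \right)} = \left(s^{2} - L\right) - 13 = -13 + s^{2} - L$)
$Q^{2}{\left(-24,\left(-5 - \frac{5}{9}\right) + 8 \right)} = \left(-13 + \left(-24\right)^{2} - \left(\left(-5 - \frac{5}{9}\right) + 8\right)\right)^{2} = \left(-13 + 576 - \left(\left(-5 - \frac{5}{9}\right) + 8\right)\right)^{2} = \left(-13 + 576 - \left(- \frac{50}{9} + 8\right)\right)^{2} = \left(-13 + 576 - \frac{22}{9}\right)^{2} = \left(\frac{5045}{9}\right)^{2} = \frac{25452025}{81}$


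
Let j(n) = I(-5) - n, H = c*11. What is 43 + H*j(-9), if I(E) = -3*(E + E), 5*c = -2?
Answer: -643/5 ≈ -128.60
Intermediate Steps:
c = -⅖ (c = (⅕)*(-2) = -⅖ ≈ -0.40000)
H = -22/5 (H = -⅖*11 = -22/5 ≈ -4.4000)
I(E) = -6*E
j(n) = 30 - n (j(n) = -6*(-5) - n = 30 - n)
43 + H*j(-9) = 43 - 22*(30 - 1*(-9))/5 = 43 - 22*(30 + 9)/5 = 43 - 22/5*39 = 43 - 858/5 = -643/5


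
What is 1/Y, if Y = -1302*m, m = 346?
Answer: -1/450492 ≈ -2.2198e-6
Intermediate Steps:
Y = -450492 (Y = -1302*346 = -450492)
1/Y = 1/(-450492) = -1/450492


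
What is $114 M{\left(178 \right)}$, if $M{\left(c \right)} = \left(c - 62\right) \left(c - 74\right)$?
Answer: $1375296$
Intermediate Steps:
$M{\left(c \right)} = \left(-74 + c\right) \left(-62 + c\right)$ ($M{\left(c \right)} = \left(-62 + c\right) \left(-74 + c\right) = \left(-74 + c\right) \left(-62 + c\right)$)
$114 M{\left(178 \right)} = 114 \left(4588 + 178^{2} - 24208\right) = 114 \left(4588 + 31684 - 24208\right) = 114 \cdot 12064 = 1375296$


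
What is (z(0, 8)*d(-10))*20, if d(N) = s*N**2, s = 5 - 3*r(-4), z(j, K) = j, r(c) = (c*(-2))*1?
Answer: 0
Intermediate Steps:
r(c) = -2*c (r(c) = -2*c*1 = -2*c)
s = -19 (s = 5 - (-6)*(-4) = 5 - 3*8 = 5 - 24 = -19)
d(N) = -19*N**2
(z(0, 8)*d(-10))*20 = (0*(-19*(-10)**2))*20 = (0*(-19*100))*20 = (0*(-1900))*20 = 0*20 = 0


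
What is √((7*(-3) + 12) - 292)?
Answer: I*√301 ≈ 17.349*I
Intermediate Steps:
√((7*(-3) + 12) - 292) = √((-21 + 12) - 292) = √(-9 - 292) = √(-301) = I*√301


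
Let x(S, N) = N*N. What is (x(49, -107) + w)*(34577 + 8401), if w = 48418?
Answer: 2572963926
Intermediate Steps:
x(S, N) = N²
(x(49, -107) + w)*(34577 + 8401) = ((-107)² + 48418)*(34577 + 8401) = (11449 + 48418)*42978 = 59867*42978 = 2572963926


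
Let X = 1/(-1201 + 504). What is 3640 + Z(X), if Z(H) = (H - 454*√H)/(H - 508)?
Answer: 1288840281/354077 + 454*I*√697/354077 ≈ 3640.0 + 0.033851*I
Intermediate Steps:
X = -1/697 (X = 1/(-697) = -1/697 ≈ -0.0014347)
Z(H) = (H - 454*√H)/(-508 + H)
3640 + Z(X) = 3640 + (-1/697 - 454*I*√697/697)/(-508 - 1/697) = 3640 + (-1/697 - 454*I*√697/697)/(-354077/697) = 3640 - 697*(-1/697 - 454*I*√697/697)/354077 = 3640 + (1/354077 + 454*I*√697/354077) = 1288840281/354077 + 454*I*√697/354077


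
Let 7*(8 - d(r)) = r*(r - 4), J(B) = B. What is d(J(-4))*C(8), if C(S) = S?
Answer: 192/7 ≈ 27.429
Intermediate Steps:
d(r) = 8 - r*(-4 + r)/7 (d(r) = 8 - r*(r - 4)/7 = 8 - r*(-4 + r)/7)
d(J(-4))*C(8) = (8 - 1/7*(-4)**2 + (4/7)*(-4))*8 = (8 - 1/7*16 - 16/7)*8 = (8 - 16/7 - 16/7)*8 = (24/7)*8 = 192/7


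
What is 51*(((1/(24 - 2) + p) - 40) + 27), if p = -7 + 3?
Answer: -19023/22 ≈ -864.68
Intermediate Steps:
p = -4
51*(((1/(24 - 2) + p) - 40) + 27) = 51*(((1/(24 - 2) - 4) - 40) + 27) = 51*(((1/22 - 4) - 40) + 27) = 51*((-87/22 - 40) + 27) = 51*(-967/22 + 27) = 51*(-373/22) = -19023/22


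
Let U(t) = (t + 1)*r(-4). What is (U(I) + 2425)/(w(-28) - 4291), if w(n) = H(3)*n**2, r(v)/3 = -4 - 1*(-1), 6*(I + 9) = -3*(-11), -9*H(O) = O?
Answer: -14685/27314 ≈ -0.53764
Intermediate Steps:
H(O) = -O/9
I = -7/2 (I = -9 + (-3*(-11))/6 = -9 + (1/6)*33 = -9 + 11/2 = -7/2 ≈ -3.5000)
r(v) = -9 (r(v) = 3*(-4 - 1*(-1)) = 3*(-4 + 1) = 3*(-3) = -9)
U(t) = -9 - 9*t (U(t) = (t + 1)*(-9) = (1 + t)*(-9) = -9 - 9*t)
w(n) = -n**2/3 (w(n) = (-1/9*3)*n**2 = -n**2/3)
(U(I) + 2425)/(w(-28) - 4291) = ((-9 - 9*(-7/2)) + 2425)/(-1/3*(-28)**2 - 4291) = ((-9 + 63/2) + 2425)/(-1/3*784 - 4291) = (45/2 + 2425)/(-784/3 - 4291) = 4895/(2*(-13657/3)) = (4895/2)*(-3/13657) = -14685/27314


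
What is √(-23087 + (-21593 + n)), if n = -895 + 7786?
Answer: I*√37789 ≈ 194.39*I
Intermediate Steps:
n = 6891
√(-23087 + (-21593 + n)) = √(-23087 + (-21593 + 6891)) = √(-23087 - 14702) = √(-37789) = I*√37789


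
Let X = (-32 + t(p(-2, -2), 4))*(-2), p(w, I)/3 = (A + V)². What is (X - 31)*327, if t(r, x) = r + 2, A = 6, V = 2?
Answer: -116085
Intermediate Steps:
p(w, I) = 192 (p(w, I) = 3*(6 + 2)² = 3*8² = 3*64 = 192)
t(r, x) = 2 + r
X = -324 (X = (-32 + (2 + 192))*(-2) = (-32 + 194)*(-2) = 162*(-2) = -324)
(X - 31)*327 = (-324 - 31)*327 = -355*327 = -116085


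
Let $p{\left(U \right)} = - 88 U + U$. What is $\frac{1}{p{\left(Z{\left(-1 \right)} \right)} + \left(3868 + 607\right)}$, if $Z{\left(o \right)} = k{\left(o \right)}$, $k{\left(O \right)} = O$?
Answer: $\frac{1}{4562} \approx 0.0002192$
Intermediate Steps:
$Z{\left(o \right)} = o$
$p{\left(U \right)} = - 87 U$
$\frac{1}{p{\left(Z{\left(-1 \right)} \right)} + \left(3868 + 607\right)} = \frac{1}{\left(-87\right) \left(-1\right) + \left(3868 + 607\right)} = \frac{1}{87 + 4475} = \frac{1}{4562}$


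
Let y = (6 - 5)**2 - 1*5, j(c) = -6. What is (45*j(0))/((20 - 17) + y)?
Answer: 270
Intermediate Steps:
y = -4 (y = 1**2 - 5 = 1 - 5 = -4)
(45*j(0))/((20 - 17) + y) = (45*(-6))/((20 - 17) - 4) = -270/(3 - 4) = -270/(-1) = -270*(-1) = 270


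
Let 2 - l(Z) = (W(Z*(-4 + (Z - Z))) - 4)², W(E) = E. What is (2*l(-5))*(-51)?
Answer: 25908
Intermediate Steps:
l(Z) = 2 - (-4 - 4*Z)² (l(Z) = 2 - (Z*(-4 + (Z - Z)) - 4)² = 2 - (Z*(-4 + 0) - 4)² = 2 - (Z*(-4) - 4)² = 2 - (-4*Z - 4)² = 2 - (-4 - 4*Z)²)
(2*l(-5))*(-51) = (2*(2 - 16*(1 - 5)²))*(-51) = (2*(2 - 16*(-4)²))*(-51) = (2*(2 - 16*16))*(-51) = (2*(2 - 256))*(-51) = (2*(-254))*(-51) = -508*(-51) = 25908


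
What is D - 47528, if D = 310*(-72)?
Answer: -69848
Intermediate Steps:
D = -22320
D - 47528 = -22320 - 47528 = -69848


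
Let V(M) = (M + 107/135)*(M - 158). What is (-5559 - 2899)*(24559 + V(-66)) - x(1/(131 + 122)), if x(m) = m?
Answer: -11314234975673/34155 ≈ -3.3126e+8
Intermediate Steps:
V(M) = (-158 + M)*(107/135 + M) (V(M) = (M + 107*(1/135))*(-158 + M) = (M + 107/135)*(-158 + M) = (107/135 + M)*(-158 + M) = (-158 + M)*(107/135 + M))
(-5559 - 2899)*(24559 + V(-66)) - x(1/(131 + 122)) = (-5559 - 2899)*(24559 + (-16906/135 + (-66)² - 21223/135*(-66))) - 1/(131 + 122) = -8458*(24559 + (-16906/135 + 4356 + 466906/45)) - 1/253 = -8458*(24559 + 1971872/135) - 1*1/253 = -8458*5287337/135 - 1/253 = -44720296346/135 - 1/253 = -11314234975673/34155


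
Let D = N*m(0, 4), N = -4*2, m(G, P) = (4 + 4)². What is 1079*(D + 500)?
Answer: -12948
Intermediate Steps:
m(G, P) = 64 (m(G, P) = 8² = 64)
N = -8
D = -512 (D = -8*64 = -512)
1079*(D + 500) = 1079*(-512 + 500) = 1079*(-12) = -12948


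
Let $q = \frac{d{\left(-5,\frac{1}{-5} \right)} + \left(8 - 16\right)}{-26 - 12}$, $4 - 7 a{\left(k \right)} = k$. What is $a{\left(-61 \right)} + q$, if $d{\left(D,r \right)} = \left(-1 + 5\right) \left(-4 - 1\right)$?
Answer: $\frac{1333}{133} \approx 10.023$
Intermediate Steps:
$a{\left(k \right)} = \frac{4}{7} - \frac{k}{7}$
$d{\left(D,r \right)} = -20$ ($d{\left(D,r \right)} = 4 \left(-5\right) = -20$)
$q = \frac{14}{19}$ ($q = \frac{-20 + \left(8 - 16\right)}{-26 - 12} = \frac{-20 + \left(8 - 16\right)}{-38} = \left(-20 - 8\right) \left(- \frac{1}{38}\right) = \left(-28\right) \left(- \frac{1}{38}\right) = \frac{14}{19} \approx 0.73684$)
$a{\left(-61 \right)} + q = \left(\frac{4}{7} - - \frac{61}{7}\right) + \frac{14}{19} = \left(\frac{4}{7} + \frac{61}{7}\right) + \frac{14}{19} = \frac{65}{7} + \frac{14}{19} = \frac{1333}{133}$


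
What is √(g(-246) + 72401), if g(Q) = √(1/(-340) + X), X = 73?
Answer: √(2092388900 + 170*√2109615)/170 ≈ 269.09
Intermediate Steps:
g(Q) = √2109615/170 (g(Q) = √(1/(-340) + 73) = √(-1/340 + 73) = √(24819/340) = √2109615/170)
√(g(-246) + 72401) = √(√2109615/170 + 72401) = √(72401 + √2109615/170)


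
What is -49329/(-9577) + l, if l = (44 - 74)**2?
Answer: 8668629/9577 ≈ 905.15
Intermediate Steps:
l = 900 (l = (-30)**2 = 900)
-49329/(-9577) + l = -49329/(-9577) + 900 = -49329*(-1/9577) + 900 = 49329/9577 + 900 = 8668629/9577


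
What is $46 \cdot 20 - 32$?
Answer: $888$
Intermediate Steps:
$46 \cdot 20 - 32 = 920 - 32 = 888$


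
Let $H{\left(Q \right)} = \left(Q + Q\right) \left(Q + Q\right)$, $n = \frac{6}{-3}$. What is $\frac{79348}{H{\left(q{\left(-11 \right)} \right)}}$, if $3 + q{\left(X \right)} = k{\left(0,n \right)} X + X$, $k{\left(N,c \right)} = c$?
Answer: $\frac{19837}{64} \approx 309.95$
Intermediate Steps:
$n = -2$ ($n = 6 \left(- \frac{1}{3}\right) = -2$)
$q{\left(X \right)} = -3 - X$ ($q{\left(X \right)} = -3 + \left(- 2 X + X\right) = -3 - X$)
$H{\left(Q \right)} = 4 Q^{2}$ ($H{\left(Q \right)} = 2 Q 2 Q = 4 Q^{2}$)
$\frac{79348}{H{\left(q{\left(-11 \right)} \right)}} = \frac{79348}{4 \left(-3 - -11\right)^{2}} = \frac{79348}{4 \left(-3 + 11\right)^{2}} = \frac{79348}{4 \cdot 8^{2}} = \frac{79348}{4 \cdot 64} = \frac{79348}{256} = 79348 \cdot \frac{1}{256} = \frac{19837}{64}$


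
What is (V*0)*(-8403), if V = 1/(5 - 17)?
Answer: 0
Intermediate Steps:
V = -1/12 (V = 1/(-12) = -1/12 ≈ -0.083333)
(V*0)*(-8403) = -1/12*0*(-8403) = 0*(-8403) = 0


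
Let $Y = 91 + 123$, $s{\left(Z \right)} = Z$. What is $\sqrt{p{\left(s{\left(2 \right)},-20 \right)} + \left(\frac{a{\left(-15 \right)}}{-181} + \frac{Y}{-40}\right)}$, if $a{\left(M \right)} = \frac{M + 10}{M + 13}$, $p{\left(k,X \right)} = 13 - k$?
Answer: $\frac{3 \sqrt{2051635}}{1810} \approx 2.3741$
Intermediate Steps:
$a{\left(M \right)} = \frac{10 + M}{13 + M}$
$Y = 214$
$\sqrt{p{\left(s{\left(2 \right)},-20 \right)} + \left(\frac{a{\left(-15 \right)}}{-181} + \frac{Y}{-40}\right)} = \sqrt{\left(13 - 2\right) + \left(\frac{\frac{1}{13 - 15} \left(10 - 15\right)}{-181} + \frac{214}{-40}\right)} = \sqrt{\left(13 - 2\right) + \left(\frac{1}{-2} \left(-5\right) \left(- \frac{1}{181}\right) + 214 \left(- \frac{1}{40}\right)\right)} = \sqrt{11 - \left(\frac{107}{20} - \left(- \frac{1}{2}\right) \left(-5\right) \left(- \frac{1}{181}\right)\right)} = \sqrt{11 + \left(\frac{5}{2} \left(- \frac{1}{181}\right) - \frac{107}{20}\right)} = \sqrt{11 - \frac{19417}{3620}} = \sqrt{\frac{20403}{3620}} = \frac{3 \sqrt{2051635}}{1810}$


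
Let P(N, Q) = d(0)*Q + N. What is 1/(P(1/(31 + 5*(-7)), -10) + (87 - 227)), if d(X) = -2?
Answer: -4/481 ≈ -0.0083160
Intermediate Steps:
P(N, Q) = N - 2*Q (P(N, Q) = -2*Q + N = N - 2*Q)
1/(P(1/(31 + 5*(-7)), -10) + (87 - 227)) = 1/((1/(31 + 5*(-7)) - 2*(-10)) + (87 - 227)) = 1/((1/(31 - 35) + 20) - 140) = 1/((1/(-4) + 20) - 140) = 1/((-¼ + 20) - 140) = 1/(79/4 - 140) = 1/(-481/4) = -4/481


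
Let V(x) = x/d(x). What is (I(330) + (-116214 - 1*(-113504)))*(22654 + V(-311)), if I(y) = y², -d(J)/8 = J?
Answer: 9622459945/4 ≈ 2.4056e+9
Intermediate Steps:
d(J) = -8*J
V(x) = -⅛ (V(x) = x/((-8*x)) = x*(-1/(8*x)) = -⅛)
(I(330) + (-116214 - 1*(-113504)))*(22654 + V(-311)) = (330² + (-116214 - 1*(-113504)))*(22654 - ⅛) = (108900 + (-116214 + 113504))*(181231/8) = (108900 - 2710)*(181231/8) = 106190*(181231/8) = 9622459945/4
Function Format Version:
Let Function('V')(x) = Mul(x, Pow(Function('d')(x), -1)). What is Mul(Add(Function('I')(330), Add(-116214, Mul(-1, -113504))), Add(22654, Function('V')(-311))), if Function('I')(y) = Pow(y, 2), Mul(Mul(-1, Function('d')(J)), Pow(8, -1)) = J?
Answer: Rational(9622459945, 4) ≈ 2.4056e+9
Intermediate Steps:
Function('d')(J) = Mul(-8, J)
Function('V')(x) = Rational(-1, 8) (Function('V')(x) = Mul(x, Pow(Mul(-8, x), -1)) = Mul(x, Mul(Rational(-1, 8), Pow(x, -1))) = Rational(-1, 8))
Mul(Add(Function('I')(330), Add(-116214, Mul(-1, -113504))), Add(22654, Function('V')(-311))) = Mul(Add(Pow(330, 2), Add(-116214, Mul(-1, -113504))), Add(22654, Rational(-1, 8))) = Mul(Add(108900, Add(-116214, 113504)), Rational(181231, 8)) = Mul(Add(108900, -2710), Rational(181231, 8)) = Mul(106190, Rational(181231, 8)) = Rational(9622459945, 4)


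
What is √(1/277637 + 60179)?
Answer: 4*√289920997424518/277637 ≈ 245.31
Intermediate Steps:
√(1/277637 + 60179) = √(16707917024/277637) = 4*√289920997424518/277637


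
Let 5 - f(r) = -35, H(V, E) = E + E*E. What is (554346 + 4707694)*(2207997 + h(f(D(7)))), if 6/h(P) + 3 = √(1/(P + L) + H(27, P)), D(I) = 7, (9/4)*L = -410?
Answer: 24255748710931195080/2087671 + 505155840*√10495955/2087671 ≈ 1.1619e+13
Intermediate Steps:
L = -1640/9 (L = (4/9)*(-410) = -1640/9 ≈ -182.22)
H(V, E) = E + E²
f(r) = 40 (f(r) = 5 - 1*(-35) = 5 + 35 = 40)
h(P) = 6/(-3 + √(1/(-1640/9 + P) + P*(1 + P))) (h(P) = 6/(-3 + √(1/(P - 1640/9) + P*(1 + P))) = 6/(-3 + √(1/(-1640/9 + P) + P*(1 + P))))
(554346 + 4707694)*(2207997 + h(f(D(7)))) = (554346 + 4707694)*(2207997 + 6/(-3 + √((9 + 40*(1 + 40)*(-1640 + 9*40))/(-1640 + 9*40)))) = 5262040*(2207997 + 6/(-3 + √((9 + 40*41*(-1640 + 360))/(-1640 + 360)))) = 5262040*(2207997 + 6/(-3 + √((9 + 40*41*(-1280))/(-1280)))) = 5262040*(2207997 + 6/(-3 + √(-(9 - 2099200)/1280))) = 5262040*(2207997 + 6/(-3 + √(-1/1280*(-2099191)))) = 5262040*(2207997 + 6/(-3 + √(2099191/1280))) = 5262040*(2207997 + 6/(-3 + √10495955/80)) = 11618568533880 + 31572240/(-3 + √10495955/80)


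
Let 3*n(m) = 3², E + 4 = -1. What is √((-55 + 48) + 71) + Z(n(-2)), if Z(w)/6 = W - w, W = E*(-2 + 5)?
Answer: -100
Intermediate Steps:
E = -5 (E = -4 - 1 = -5)
n(m) = 3 (n(m) = (⅓)*3² = (⅓)*9 = 3)
W = -15 (W = -5*(-2 + 5) = -5*3 = -15)
Z(w) = -90 - 6*w (Z(w) = 6*(-15 - w) = -90 - 6*w)
√((-55 + 48) + 71) + Z(n(-2)) = √((-55 + 48) + 71) + (-90 - 6*3) = √(-7 + 71) + (-90 - 18) = √64 - 108 = 8 - 108 = -100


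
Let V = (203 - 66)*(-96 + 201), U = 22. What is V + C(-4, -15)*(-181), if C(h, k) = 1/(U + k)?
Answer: 100514/7 ≈ 14359.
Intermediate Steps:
C(h, k) = 1/(22 + k)
V = 14385 (V = 137*105 = 14385)
V + C(-4, -15)*(-181) = 14385 - 181/(22 - 15) = 14385 - 181/7 = 100514/7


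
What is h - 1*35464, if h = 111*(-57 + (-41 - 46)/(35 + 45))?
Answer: -3352937/80 ≈ -41912.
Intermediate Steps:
h = -515817/80 (h = 111*(-57 - 87/80) = 111*(-4647/80) = -515817/80 ≈ -6447.7)
h - 1*35464 = -515817/80 - 1*35464 = -515817/80 - 35464 = -3352937/80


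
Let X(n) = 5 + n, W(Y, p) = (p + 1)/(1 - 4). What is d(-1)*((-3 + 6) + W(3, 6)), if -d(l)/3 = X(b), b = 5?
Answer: -20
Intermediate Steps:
W(Y, p) = -1/3 - p/3 (W(Y, p) = (1 + p)/(-3) = (1 + p)*(-1/3) = -1/3 - p/3)
d(l) = -30 (d(l) = -3*(5 + 5) = -3*10 = -30)
d(-1)*((-3 + 6) + W(3, 6)) = -30*((-3 + 6) + (-1/3 - 1/3*6)) = -30*(3 + (-1/3 - 2)) = -30*(3 - 7/3) = -30*2/3 = -20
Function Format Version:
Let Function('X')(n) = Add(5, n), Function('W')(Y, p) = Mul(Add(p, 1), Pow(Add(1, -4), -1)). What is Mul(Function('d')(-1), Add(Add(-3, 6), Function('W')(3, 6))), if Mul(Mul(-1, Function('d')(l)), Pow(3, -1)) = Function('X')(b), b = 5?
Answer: -20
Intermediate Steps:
Function('W')(Y, p) = Add(Rational(-1, 3), Mul(Rational(-1, 3), p)) (Function('W')(Y, p) = Mul(Add(1, p), Pow(-3, -1)) = Mul(Add(1, p), Rational(-1, 3)) = Add(Rational(-1, 3), Mul(Rational(-1, 3), p)))
Function('d')(l) = -30 (Function('d')(l) = Mul(-3, Add(5, 5)) = Mul(-3, 10) = -30)
Mul(Function('d')(-1), Add(Add(-3, 6), Function('W')(3, 6))) = Mul(-30, Add(Add(-3, 6), Add(Rational(-1, 3), Mul(Rational(-1, 3), 6)))) = Mul(-30, Add(3, Add(Rational(-1, 3), -2))) = Mul(-30, Add(3, Rational(-7, 3))) = Mul(-30, Rational(2, 3)) = -20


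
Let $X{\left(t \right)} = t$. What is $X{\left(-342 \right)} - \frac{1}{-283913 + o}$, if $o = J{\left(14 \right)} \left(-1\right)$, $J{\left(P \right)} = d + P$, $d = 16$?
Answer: $- \frac{97108505}{283943} \approx -342.0$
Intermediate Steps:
$J{\left(P \right)} = 16 + P$
$o = -30$ ($o = \left(16 + 14\right) \left(-1\right) = 30 \left(-1\right) = -30$)
$X{\left(-342 \right)} - \frac{1}{-283913 + o} = -342 - \frac{1}{-283913 - 30} = -342 - \frac{1}{-283943} = -342 - - \frac{1}{283943} = -342 + \frac{1}{283943} = - \frac{97108505}{283943}$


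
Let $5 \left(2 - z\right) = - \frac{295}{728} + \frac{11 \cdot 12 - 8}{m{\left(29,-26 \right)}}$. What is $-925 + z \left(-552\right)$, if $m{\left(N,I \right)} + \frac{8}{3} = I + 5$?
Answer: $- \frac{85678354}{32305} \approx -2652.2$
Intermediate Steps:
$m{\left(N,I \right)} = \frac{7}{3} + I$ ($m{\left(N,I \right)} = - \frac{8}{3} + \left(I + 5\right) = - \frac{8}{3} + \left(5 + I\right) = \frac{7}{3} + I$)
$z = \frac{808641}{258440}$ ($z = 2 - \frac{- \frac{295}{728} + \frac{11 \cdot 12 - 8}{\frac{7}{3} - 26}}{5} = 2 - \frac{\left(-295\right) \frac{1}{728} + \frac{132 - 8}{- \frac{71}{3}}}{5} = 2 - \frac{- \frac{295}{728} + 124 \left(- \frac{3}{71}\right)}{5} = 2 - \frac{- \frac{295}{728} - \frac{372}{71}}{5} = 2 - - \frac{291761}{258440} = 2 + \frac{291761}{258440} = \frac{808641}{258440} \approx 3.1289$)
$-925 + z \left(-552\right) = -925 + \frac{808641}{258440} \left(-552\right) = -925 - \frac{55796229}{32305} = - \frac{85678354}{32305}$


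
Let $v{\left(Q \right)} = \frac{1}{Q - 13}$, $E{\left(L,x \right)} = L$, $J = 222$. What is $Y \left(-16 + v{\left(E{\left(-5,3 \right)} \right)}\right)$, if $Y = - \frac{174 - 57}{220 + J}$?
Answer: $\frac{17}{4} \approx 4.25$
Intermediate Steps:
$Y = - \frac{9}{34}$ ($Y = - \frac{174 - 57}{220 + 222} = - \frac{117}{442} = \left(-1\right) \frac{9}{34} = - \frac{9}{34} \approx -0.26471$)
$v{\left(Q \right)} = \frac{1}{-13 + Q}$
$Y \left(-16 + v{\left(E{\left(-5,3 \right)} \right)}\right) = - \frac{9 \left(-16 + \frac{1}{-13 - 5}\right)}{34} = - \frac{9 \left(-16 + \frac{1}{-18}\right)}{34} = - \frac{9 \left(-16 - \frac{1}{18}\right)}{34} = \left(- \frac{9}{34}\right) \left(- \frac{289}{18}\right) = \frac{17}{4}$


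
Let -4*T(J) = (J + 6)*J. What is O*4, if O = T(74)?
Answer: -5920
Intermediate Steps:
T(J) = -J*(6 + J)/4 (T(J) = -(J + 6)*J/4 = -(6 + J)*J/4 = -J*(6 + J)/4)
O = -1480 (O = -¼*74*(6 + 74) = -¼*74*80 = -1480)
O*4 = -1480*4 = -5920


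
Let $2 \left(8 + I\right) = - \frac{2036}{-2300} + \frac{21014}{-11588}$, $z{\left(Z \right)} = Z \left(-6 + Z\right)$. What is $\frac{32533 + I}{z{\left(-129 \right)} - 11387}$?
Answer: $\frac{216714235121}{40165166800} \approx 5.3956$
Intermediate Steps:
$I = - \frac{56397179}{6663100}$ ($I = -8 + \frac{- \frac{2036}{-2300} + \frac{21014}{-11588}}{2} = -8 + \frac{\left(-2036\right) \left(- \frac{1}{2300}\right) + 21014 \left(- \frac{1}{11588}\right)}{2} = -8 + \frac{\frac{509}{575} - \frac{10507}{5794}}{2} = -8 + \frac{1}{2} \left(- \frac{3092379}{3331550}\right) = -8 - \frac{3092379}{6663100} = - \frac{56397179}{6663100} \approx -8.4641$)
$\frac{32533 + I}{z{\left(-129 \right)} - 11387} = \frac{32533 - \frac{56397179}{6663100}}{- 129 \left(-6 - 129\right) - 11387} = \frac{216714235121}{6663100 \left(\left(-129\right) \left(-135\right) - 11387\right)} = \frac{216714235121}{6663100 \left(17415 - 11387\right)} = \frac{216714235121}{6663100 \cdot 6028} = \frac{216714235121}{6663100} \cdot \frac{1}{6028} = \frac{216714235121}{40165166800}$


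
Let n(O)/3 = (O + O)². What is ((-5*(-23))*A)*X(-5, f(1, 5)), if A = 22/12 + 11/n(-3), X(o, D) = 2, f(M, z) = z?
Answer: 24035/54 ≈ 445.09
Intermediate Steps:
n(O) = 12*O² (n(O) = 3*(O + O)² = 3*(2*O)² = 3*(4*O²) = 12*O²)
A = 209/108 (A = 22/12 + 11/((12*(-3)²)) = 22*(1/12) + 11/((12*9)) = 11/6 + 11/108 = 209/108 ≈ 1.9352)
((-5*(-23))*A)*X(-5, f(1, 5)) = (-5*(-23)*(209/108))*2 = (115*(209/108))*2 = (24035/108)*2 = 24035/54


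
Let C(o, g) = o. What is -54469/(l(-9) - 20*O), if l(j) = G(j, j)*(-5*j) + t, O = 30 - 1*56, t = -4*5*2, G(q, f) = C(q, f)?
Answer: -54469/75 ≈ -726.25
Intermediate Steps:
G(q, f) = q
t = -40 (t = -20*2 = -40)
O = -26 (O = 30 - 56 = -26)
l(j) = -40 - 5*j² (l(j) = j*(-5*j) - 40 = -5*j² - 40 = -40 - 5*j²)
-54469/(l(-9) - 20*O) = -54469/((-40 - 5*(-9)²) - 20*(-26)) = -54469/((-40 - 5*81) + 520) = -54469/((-40 - 405) + 520) = -54469/(-445 + 520) = -54469/75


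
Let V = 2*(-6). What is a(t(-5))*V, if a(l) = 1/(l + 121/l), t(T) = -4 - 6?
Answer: 120/221 ≈ 0.54299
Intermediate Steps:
t(T) = -10
V = -12
a(t(-5))*V = -10/(121 + (-10)**2)*(-12) = -10/(121 + 100)*(-12) = -10/221*(-12) = 120/221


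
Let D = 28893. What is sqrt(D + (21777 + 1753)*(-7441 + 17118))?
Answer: sqrt(227728703) ≈ 15091.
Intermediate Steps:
sqrt(D + (21777 + 1753)*(-7441 + 17118)) = sqrt(28893 + (21777 + 1753)*(-7441 + 17118)) = sqrt(28893 + 23530*9677) = sqrt(28893 + 227699810) = sqrt(227728703)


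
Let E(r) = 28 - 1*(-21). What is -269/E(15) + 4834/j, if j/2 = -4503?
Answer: -1329740/220647 ≈ -6.0266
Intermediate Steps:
j = -9006 (j = 2*(-4503) = -9006)
E(r) = 49 (E(r) = 28 + 21 = 49)
-269/E(15) + 4834/j = -269/49 + 4834/(-9006) = -269*1/49 + 4834*(-1/9006) = -269/49 - 2417/4503 = -1329740/220647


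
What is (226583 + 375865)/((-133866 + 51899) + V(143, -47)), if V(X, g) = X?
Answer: -37653/5114 ≈ -7.3627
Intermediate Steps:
(226583 + 375865)/((-133866 + 51899) + V(143, -47)) = (226583 + 375865)/((-133866 + 51899) + 143) = 602448/(-81967 + 143) = 602448/(-81824) = 602448*(-1/81824) = -37653/5114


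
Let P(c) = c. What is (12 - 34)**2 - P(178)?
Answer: 306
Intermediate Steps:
(12 - 34)**2 - P(178) = (12 - 34)**2 - 1*178 = (-22)**2 - 178 = 484 - 178 = 306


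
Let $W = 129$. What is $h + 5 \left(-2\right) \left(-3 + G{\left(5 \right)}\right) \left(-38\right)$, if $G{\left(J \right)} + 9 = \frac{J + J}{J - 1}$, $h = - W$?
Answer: $-3739$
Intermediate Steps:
$h = -129$ ($h = \left(-1\right) 129 = -129$)
$G{\left(J \right)} = -9 + \frac{2 J}{-1 + J}$ ($G{\left(J \right)} = -9 + \frac{J + J}{J - 1} = -9 + \frac{2 J}{-1 + J}$)
$h + 5 \left(-2\right) \left(-3 + G{\left(5 \right)}\right) \left(-38\right) = -129 + 5 \left(-2\right) \left(-3 + \frac{9 - 35}{-1 + 5}\right) \left(-38\right) = -129 + - 10 \left(-3 + \frac{9 - 35}{4}\right) \left(-38\right) = -129 + - 10 \left(-3 + \frac{1}{4} \left(-26\right)\right) \left(-38\right) = -129 + - 10 \left(-3 - \frac{13}{2}\right) \left(-38\right) = -129 + \left(-10\right) \left(- \frac{19}{2}\right) \left(-38\right) = -129 + 95 \left(-38\right) = -129 - 3610 = -3739$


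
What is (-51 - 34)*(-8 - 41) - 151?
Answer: 4014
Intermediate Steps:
(-51 - 34)*(-8 - 41) - 151 = -85*(-49) - 151 = 4165 - 151 = 4014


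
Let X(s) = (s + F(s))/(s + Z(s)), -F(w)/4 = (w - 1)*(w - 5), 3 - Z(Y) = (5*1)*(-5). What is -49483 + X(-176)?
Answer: -1798790/37 ≈ -48616.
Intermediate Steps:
Z(Y) = 28 (Z(Y) = 3 - 5*1*(-5) = 3 - 5*(-5) = 3 - 1*(-25) = 3 + 25 = 28)
F(w) = -4*(-1 + w)*(-5 + w) (F(w) = -4*(w - 1)*(w - 5) = -4*(-1 + w)*(-5 + w))
X(s) = (-20 - 4*s² + 25*s)/(28 + s) (X(s) = (s + (-20 - 4*s² + 24*s))/(s + 28) = (-20 - 4*s² + 25*s)/(28 + s))
-49483 + X(-176) = -49483 + (-20 - 4*(-176)² + 25*(-176))/(28 - 176) = -49483 + (-20 - 4*30976 - 4400)/(-148) = -49483 - (-20 - 123904 - 4400)/148 = -49483 - 1/148*(-128324) = -49483 + 32081/37 = -1798790/37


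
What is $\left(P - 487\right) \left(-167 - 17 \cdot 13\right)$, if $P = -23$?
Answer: $197880$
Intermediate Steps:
$\left(P - 487\right) \left(-167 - 17 \cdot 13\right) = \left(-23 - 487\right) \left(-167 - 17 \cdot 13\right) = - 510 \left(-167 - 221\right) = \left(-510\right) \left(-388\right) = 197880$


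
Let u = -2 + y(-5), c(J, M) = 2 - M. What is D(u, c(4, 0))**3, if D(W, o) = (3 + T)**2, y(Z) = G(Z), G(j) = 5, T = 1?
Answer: 4096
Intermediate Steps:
y(Z) = 5
u = 3 (u = -2 + 5 = 3)
D(W, o) = 16 (D(W, o) = (3 + 1)**2 = 4**2 = 16)
D(u, c(4, 0))**3 = 16**3 = 4096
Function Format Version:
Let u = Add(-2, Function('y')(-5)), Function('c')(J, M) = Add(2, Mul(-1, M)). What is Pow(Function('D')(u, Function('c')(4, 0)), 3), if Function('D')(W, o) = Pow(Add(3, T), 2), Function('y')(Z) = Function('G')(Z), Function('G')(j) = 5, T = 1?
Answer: 4096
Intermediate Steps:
Function('y')(Z) = 5
u = 3 (u = Add(-2, 5) = 3)
Function('D')(W, o) = 16 (Function('D')(W, o) = Pow(Add(3, 1), 2) = Pow(4, 2) = 16)
Pow(Function('D')(u, Function('c')(4, 0)), 3) = Pow(16, 3) = 4096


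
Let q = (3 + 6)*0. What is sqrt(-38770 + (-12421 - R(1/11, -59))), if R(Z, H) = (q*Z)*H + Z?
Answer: I*sqrt(6194122)/11 ≈ 226.25*I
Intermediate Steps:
q = 0 (q = 9*0 = 0)
R(Z, H) = Z (R(Z, H) = (0*Z)*H + Z = 0*H + Z = 0 + Z = Z)
sqrt(-38770 + (-12421 - R(1/11, -59))) = sqrt(-38770 + (-12421 - 1/11)) = sqrt(-38770 - 136632/11) = sqrt(-563102/11) = I*sqrt(6194122)/11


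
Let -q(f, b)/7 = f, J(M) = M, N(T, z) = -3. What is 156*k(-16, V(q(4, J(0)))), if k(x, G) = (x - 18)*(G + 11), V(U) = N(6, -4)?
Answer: -42432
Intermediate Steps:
q(f, b) = -7*f
V(U) = -3
k(x, G) = (-18 + x)*(11 + G)
156*k(-16, V(q(4, J(0)))) = 156*(-198 - 18*(-3) + 11*(-16) - 3*(-16)) = 156*(-198 + 54 - 176 + 48) = 156*(-272) = -42432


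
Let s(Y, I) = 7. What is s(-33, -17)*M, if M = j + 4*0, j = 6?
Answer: 42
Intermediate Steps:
M = 6 (M = 6 + 4*0 = 6 + 0 = 6)
s(-33, -17)*M = 7*6 = 42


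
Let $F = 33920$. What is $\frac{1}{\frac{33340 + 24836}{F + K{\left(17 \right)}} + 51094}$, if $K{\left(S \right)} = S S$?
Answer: $\frac{3801}{194214758} \approx 1.9571 \cdot 10^{-5}$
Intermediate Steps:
$K{\left(S \right)} = S^{2}$
$\frac{1}{\frac{33340 + 24836}{F + K{\left(17 \right)}} + 51094} = \frac{1}{\frac{33340 + 24836}{33920 + 17^{2}} + 51094} = \frac{1}{\frac{58176}{33920 + 289} + 51094} = \frac{1}{\frac{58176}{34209} + 51094} = \frac{1}{58176 \cdot \frac{1}{34209} + 51094} = \frac{1}{\frac{6464}{3801} + 51094} = \frac{1}{\frac{194214758}{3801}} = \frac{3801}{194214758}$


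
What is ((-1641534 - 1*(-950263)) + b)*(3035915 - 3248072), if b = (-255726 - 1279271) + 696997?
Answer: 324445547547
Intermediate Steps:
b = -838000 (b = -1534997 + 696997 = -838000)
((-1641534 - 1*(-950263)) + b)*(3035915 - 3248072) = ((-1641534 - 1*(-950263)) - 838000)*(3035915 - 3248072) = ((-1641534 + 950263) - 838000)*(-212157) = (-691271 - 838000)*(-212157) = -1529271*(-212157) = 324445547547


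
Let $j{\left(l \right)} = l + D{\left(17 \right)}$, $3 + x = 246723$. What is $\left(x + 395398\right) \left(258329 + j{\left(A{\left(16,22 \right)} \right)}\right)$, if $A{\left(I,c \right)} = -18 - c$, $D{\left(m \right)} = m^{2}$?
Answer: $166037588204$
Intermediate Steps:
$x = 246720$ ($x = -3 + 246723 = 246720$)
$j{\left(l \right)} = 289 + l$ ($j{\left(l \right)} = l + 17^{2} = l + 289 = 289 + l$)
$\left(x + 395398\right) \left(258329 + j{\left(A{\left(16,22 \right)} \right)}\right) = \left(246720 + 395398\right) \left(258329 + \left(289 - 40\right)\right) = 642118 \left(258329 + \left(289 - 40\right)\right) = 642118 \left(258329 + 249\right) = 642118 \cdot 258578 = 166037588204$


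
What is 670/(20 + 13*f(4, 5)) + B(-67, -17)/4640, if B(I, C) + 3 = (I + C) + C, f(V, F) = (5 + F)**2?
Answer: 4643/9570 ≈ 0.48516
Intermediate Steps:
B(I, C) = -3 + I + 2*C (B(I, C) = -3 + ((I + C) + C) = -3 + ((C + I) + C) = -3 + (I + 2*C) = -3 + I + 2*C)
670/(20 + 13*f(4, 5)) + B(-67, -17)/4640 = 670/(20 + 13*(5 + 5)**2) + (-3 - 67 + 2*(-17))/4640 = 670/(20 + 13*10**2) + (-3 - 67 - 34)*(1/4640) = 670/(20 + 13*100) - 104*1/4640 = 670/(20 + 1300) - 13/580 = 670/1320 - 13/580 = 670*(1/1320) - 13/580 = 67/132 - 13/580 = 4643/9570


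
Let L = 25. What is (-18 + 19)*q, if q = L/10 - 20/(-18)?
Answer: 65/18 ≈ 3.6111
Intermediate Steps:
q = 65/18 (q = 25/10 - 20/(-18) = 25*(1/10) - 20*(-1/18) = 5/2 + 10/9 = 65/18 ≈ 3.6111)
(-18 + 19)*q = (-18 + 19)*(65/18) = 1*(65/18) = 65/18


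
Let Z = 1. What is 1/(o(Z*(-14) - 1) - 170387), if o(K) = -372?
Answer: -1/170759 ≈ -5.8562e-6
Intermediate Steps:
1/(o(Z*(-14) - 1) - 170387) = 1/(-372 - 170387) = 1/(-170759) = -1/170759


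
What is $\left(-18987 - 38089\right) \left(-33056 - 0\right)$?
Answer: $1886704256$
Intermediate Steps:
$\left(-18987 - 38089\right) \left(-33056 - 0\right) = - 57076 \left(-33056 + 0\right) = \left(-57076\right) \left(-33056\right) = 1886704256$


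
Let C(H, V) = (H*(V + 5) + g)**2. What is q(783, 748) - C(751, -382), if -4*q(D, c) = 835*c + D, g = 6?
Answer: -320630627927/4 ≈ -8.0158e+10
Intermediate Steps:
q(D, c) = -835*c/4 - D/4 (q(D, c) = -(835*c + D)/4 = -(D + 835*c)/4 = -835*c/4 - D/4)
C(H, V) = (6 + H*(5 + V))**2 (C(H, V) = (H*(V + 5) + 6)**2 = (H*(5 + V) + 6)**2 = (6 + H*(5 + V))**2)
q(783, 748) - C(751, -382) = (-835/4*748 - 1/4*783) - (6 + 5*751 + 751*(-382))**2 = (-156145 - 783/4) - (6 + 3755 - 286882)**2 = -625363/4 - 1*(-283121)**2 = -625363/4 - 1*80157500641 = -625363/4 - 80157500641 = -320630627927/4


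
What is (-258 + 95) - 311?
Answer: -474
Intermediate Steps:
(-258 + 95) - 311 = -163 - 311 = -474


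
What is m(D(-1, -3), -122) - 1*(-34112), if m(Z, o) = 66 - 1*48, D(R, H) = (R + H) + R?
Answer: 34130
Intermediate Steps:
D(R, H) = H + 2*R (D(R, H) = (H + R) + R = H + 2*R)
m(Z, o) = 18 (m(Z, o) = 66 - 48 = 18)
m(D(-1, -3), -122) - 1*(-34112) = 18 - 1*(-34112) = 18 + 34112 = 34130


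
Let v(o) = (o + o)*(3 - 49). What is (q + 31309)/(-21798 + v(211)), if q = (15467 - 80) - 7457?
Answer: -39239/41210 ≈ -0.95217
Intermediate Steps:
v(o) = -92*o (v(o) = (2*o)*(-46) = -92*o)
q = 7930 (q = 15387 - 7457 = 7930)
(q + 31309)/(-21798 + v(211)) = (7930 + 31309)/(-21798 - 92*211) = 39239/(-21798 - 19412) = 39239/(-41210) = 39239*(-1/41210) = -39239/41210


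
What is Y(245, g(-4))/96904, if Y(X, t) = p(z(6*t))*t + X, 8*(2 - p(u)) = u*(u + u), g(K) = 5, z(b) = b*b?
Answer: -1012245/96904 ≈ -10.446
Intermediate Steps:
z(b) = b²
p(u) = 2 - u²/4 (p(u) = 2 - u*(u + u)/8 = 2 - u*2*u/8 = 2 - u²/4)
Y(X, t) = X + t*(2 - 324*t⁴) (Y(X, t) = (2 - 1296*t⁴/4)*t + X = (2 - 324*t⁴)*t + X = t*(2 - 324*t⁴) + X = X + t*(2 - 324*t⁴))
Y(245, g(-4))/96904 = (245 - 324*5⁵ + 2*5)/96904 = (245 - 324*3125 + 10)*(1/96904) = (245 - 1012500 + 10)*(1/96904) = -1012245*1/96904 = -1012245/96904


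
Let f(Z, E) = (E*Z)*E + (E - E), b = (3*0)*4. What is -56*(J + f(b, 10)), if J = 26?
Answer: -1456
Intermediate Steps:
b = 0 (b = 0*4 = 0)
f(Z, E) = Z*E**2 (f(Z, E) = Z*E**2 + 0 = Z*E**2)
-56*(J + f(b, 10)) = -56*(26 + 0*10**2) = -56*(26 + 0*100) = -56*(26 + 0) = -56*26 = -1456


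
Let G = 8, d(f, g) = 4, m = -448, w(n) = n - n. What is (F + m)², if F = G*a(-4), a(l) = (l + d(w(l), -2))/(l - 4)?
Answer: 200704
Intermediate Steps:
w(n) = 0
a(l) = (4 + l)/(-4 + l) (a(l) = (l + 4)/(l - 4) = (4 + l)/(-4 + l))
F = 0 (F = 8*((4 - 4)/(-4 - 4)) = 8*(0/(-8)) = 8*(-⅛*0) = 8*0 = 0)
(F + m)² = (0 - 448)² = (-448)² = 200704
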